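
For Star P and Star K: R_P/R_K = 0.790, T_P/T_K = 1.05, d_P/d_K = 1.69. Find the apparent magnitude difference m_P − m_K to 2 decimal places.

1.44

L_P/L_K = (0.790)²(1.05)⁴ = 0.7586.
F_P/F_K = (L_P/L_K)/(d_P/d_K)² = 0.7586/2.856 = 0.2656.
m_P − m_K = −2.5 log₁₀(0.2656) = 1.44.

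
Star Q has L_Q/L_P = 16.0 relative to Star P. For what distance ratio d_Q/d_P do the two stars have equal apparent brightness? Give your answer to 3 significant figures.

4.00

Equal flux requires L_Q/d_Q² = L_P/d_P², so d_Q/d_P = √(L_Q/L_P)
= √(16.0) = 4.000.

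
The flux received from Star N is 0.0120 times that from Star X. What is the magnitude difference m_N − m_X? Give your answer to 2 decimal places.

4.80

m_N − m_X = −2.5 log₁₀(F_N/F_X) = −2.5 log₁₀(0.0120) = −2.5 × (-1.921) = 4.802.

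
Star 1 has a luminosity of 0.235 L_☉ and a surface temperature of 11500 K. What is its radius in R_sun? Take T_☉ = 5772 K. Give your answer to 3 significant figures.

0.122 R_sun

R/R_☉ = √(L/L_☉) / (T/T_☉)² = √(0.235) / (1.992)²
       = 0.4848 / 3.970 = 0.1221.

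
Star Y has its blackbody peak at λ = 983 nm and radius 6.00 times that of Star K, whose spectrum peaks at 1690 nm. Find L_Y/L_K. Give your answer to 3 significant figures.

Wien's law gives T ∝ 1/λ_max, so T_Y/T_K = λ_K/λ_Y = 1690/983 = 1.719.
Then L ∝ R²T⁴ gives L_Y/L_K = (6.00)² × (1.719)⁴ = 36.00 × 8.736 = 314.5.

315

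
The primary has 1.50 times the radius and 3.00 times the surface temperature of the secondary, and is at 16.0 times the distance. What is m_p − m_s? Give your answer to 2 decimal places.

0.37

L_p/L_s = (1.50)²(3.00)⁴ = 182.2.
F_p/F_s = (L_p/L_s)/(d_p/d_s)² = 182.2/256.0 = 0.7119.
m_p − m_s = −2.5 log₁₀(0.7119) = 0.37.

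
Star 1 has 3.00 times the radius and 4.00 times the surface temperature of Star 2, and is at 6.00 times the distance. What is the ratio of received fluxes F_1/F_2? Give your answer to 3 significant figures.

64.0

L_1/L_2 = (R_1/R_2)²(T_1/T_2)⁴ = (3.00)² × (4.00)⁴ = 2304.
F_1/F_2 = (L_1/L_2)/(d_1/d_2)² = 2304 / (6.00)² = 64.00.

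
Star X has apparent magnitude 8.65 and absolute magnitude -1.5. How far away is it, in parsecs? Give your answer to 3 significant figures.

1.07×10^3 pc

m − M = 5 log₁₀(d/10 pc)
8.65 − (-1.5) = 10.15 = 5 log₁₀(d/10)
d = 10 × 10^(10.15/5) = 10 × 10^2.030 = 1072 pc.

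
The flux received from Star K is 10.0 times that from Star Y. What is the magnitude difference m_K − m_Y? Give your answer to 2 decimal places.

m_K − m_Y = −2.5 log₁₀(F_K/F_Y) = −2.5 log₁₀(10.0) = −2.5 × (1.000) = -2.500.

-2.50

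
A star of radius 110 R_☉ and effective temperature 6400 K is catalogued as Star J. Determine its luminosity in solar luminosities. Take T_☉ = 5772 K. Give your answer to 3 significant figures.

L/L_☉ = (R/R_☉)² (T/T_☉)⁴ = (110)² × (6400/5772)⁴
       = 1.210×10^4 × (1.109)⁴ = 1.210×10^4 × 1.512 = 1.829×10^4.

1.83×10^4 solar luminosities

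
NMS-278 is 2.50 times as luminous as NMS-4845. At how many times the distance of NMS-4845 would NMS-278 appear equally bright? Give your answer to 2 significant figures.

Equal flux requires L_NMS-278/d_NMS-278² = L_NMS-4845/d_NMS-4845², so d_NMS-278/d_NMS-4845 = √(L_NMS-278/L_NMS-4845)
= √(2.50) = 1.581.

1.6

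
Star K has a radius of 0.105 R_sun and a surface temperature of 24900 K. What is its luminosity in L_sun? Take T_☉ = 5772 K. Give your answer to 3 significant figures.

L/L_☉ = (R/R_☉)² (T/T_☉)⁴ = (0.105)² × (24900/5772)⁴
       = 0.01102 × (4.314)⁴ = 0.01102 × 346.3 = 3.818.

3.82 L_sun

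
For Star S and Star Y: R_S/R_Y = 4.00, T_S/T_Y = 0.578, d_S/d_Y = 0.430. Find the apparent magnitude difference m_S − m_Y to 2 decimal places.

-2.46

L_S/L_Y = (4.00)²(0.578)⁴ = 1.786.
F_S/F_Y = (L_S/L_Y)/(d_S/d_Y)² = 1.786/0.1849 = 9.658.
m_S − m_Y = −2.5 log₁₀(9.658) = -2.46.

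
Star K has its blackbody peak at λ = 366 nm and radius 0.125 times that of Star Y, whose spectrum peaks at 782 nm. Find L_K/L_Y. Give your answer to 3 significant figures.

0.326

Wien's law gives T ∝ 1/λ_max, so T_K/T_Y = λ_Y/λ_K = 782/366 = 2.137.
Then L ∝ R²T⁴ gives L_K/L_Y = (0.125)² × (2.137)⁴ = 0.01562 × 20.84 = 0.3256.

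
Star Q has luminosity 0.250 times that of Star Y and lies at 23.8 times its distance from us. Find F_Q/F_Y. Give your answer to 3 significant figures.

F = L/(4πd²), so F_Q/F_Y = (L_Q/L_Y) / (d_Q/d_Y)²
= 0.250 / (23.8)² = 0.250 / 566.4 = 4.414×10^-4.

4.41×10^-4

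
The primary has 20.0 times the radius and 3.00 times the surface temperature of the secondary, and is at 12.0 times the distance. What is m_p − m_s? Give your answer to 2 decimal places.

L_p/L_s = (20.0)²(3.00)⁴ = 3.240×10^4.
F_p/F_s = (L_p/L_s)/(d_p/d_s)² = 3.240×10^4/144.0 = 225.0.
m_p − m_s = −2.5 log₁₀(225.0) = -5.88.

-5.88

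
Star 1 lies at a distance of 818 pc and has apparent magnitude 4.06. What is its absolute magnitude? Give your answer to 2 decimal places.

-5.50

M = m − 5 log₁₀(d/10 pc) = 4.06 − 5 log₁₀(818/10)
  = 4.06 − 5 × 1.913 = 4.06 − 9.56 = -5.50.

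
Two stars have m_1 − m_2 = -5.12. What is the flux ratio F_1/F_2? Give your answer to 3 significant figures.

F_1/F_2 = 10^(−(m_1 − m_2)/2.5) = 10^(5.12/2.5) = 10^2.048 = 111.7.

112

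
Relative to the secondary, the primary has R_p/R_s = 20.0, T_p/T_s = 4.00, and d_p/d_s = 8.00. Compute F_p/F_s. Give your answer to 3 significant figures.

L_p/L_s = (R_p/R_s)²(T_p/T_s)⁴ = (20.0)² × (4.00)⁴ = 1.024×10^5.
F_p/F_s = (L_p/L_s)/(d_p/d_s)² = 1.024×10^5 / (8.00)² = 1600.

1.60×10^3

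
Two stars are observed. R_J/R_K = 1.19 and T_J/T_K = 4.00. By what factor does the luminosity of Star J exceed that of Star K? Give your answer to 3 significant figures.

363

From the Stefan–Boltzmann law, L ∝ R²T⁴, so
L_J/L_K = (R_J/R_K)² (T_J/T_K)⁴ = (1.19)² × (4.00)⁴ = 1.416 × 256.0 = 362.5.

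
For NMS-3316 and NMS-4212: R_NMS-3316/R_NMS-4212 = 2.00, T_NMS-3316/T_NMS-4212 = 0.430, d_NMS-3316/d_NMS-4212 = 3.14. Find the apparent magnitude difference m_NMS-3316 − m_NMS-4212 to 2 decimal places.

L_NMS-3316/L_NMS-4212 = (2.00)²(0.430)⁴ = 0.1368.
F_NMS-3316/F_NMS-4212 = (L_NMS-3316/L_NMS-4212)/(d_NMS-3316/d_NMS-4212)² = 0.1368/9.860 = 0.01387.
m_NMS-3316 − m_NMS-4212 = −2.5 log₁₀(0.01387) = 4.64.

4.64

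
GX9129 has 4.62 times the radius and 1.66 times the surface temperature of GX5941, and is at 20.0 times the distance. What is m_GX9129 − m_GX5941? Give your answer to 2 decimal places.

L_GX9129/L_GX5941 = (4.62)²(1.66)⁴ = 162.1.
F_GX9129/F_GX5941 = (L_GX9129/L_GX5941)/(d_GX9129/d_GX5941)² = 162.1/400.0 = 0.4052.
m_GX9129 − m_GX5941 = −2.5 log₁₀(0.4052) = 0.98.

0.98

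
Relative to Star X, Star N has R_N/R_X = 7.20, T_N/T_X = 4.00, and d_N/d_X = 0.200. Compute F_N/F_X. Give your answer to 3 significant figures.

3.32×10^5

L_N/L_X = (R_N/R_X)²(T_N/T_X)⁴ = (7.20)² × (4.00)⁴ = 1.327×10^4.
F_N/F_X = (L_N/L_X)/(d_N/d_X)² = 1.327×10^4 / (0.200)² = 3.318×10^5.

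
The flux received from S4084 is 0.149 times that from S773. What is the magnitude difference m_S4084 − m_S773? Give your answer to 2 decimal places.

m_S4084 − m_S773 = −2.5 log₁₀(F_S4084/F_S773) = −2.5 log₁₀(0.149) = −2.5 × (-0.827) = 2.067.

2.07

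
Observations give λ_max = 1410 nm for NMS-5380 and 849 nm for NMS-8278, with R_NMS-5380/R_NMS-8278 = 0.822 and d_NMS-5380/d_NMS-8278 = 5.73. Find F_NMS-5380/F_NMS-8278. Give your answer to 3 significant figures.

0.00271

Wien's law: T_NMS-5380/T_NMS-8278 = λ_NMS-8278/λ_NMS-5380 = 849/1410 = 0.6021.
L_NMS-5380/L_NMS-8278 = (R_NMS-5380/R_NMS-8278)²(T_NMS-5380/T_NMS-8278)⁴ = (0.822)²(0.6021)⁴ = 0.08882.
F_NMS-5380/F_NMS-8278 = (L_NMS-5380/L_NMS-8278)/(d_NMS-5380/d_NMS-8278)² = 0.08882/(5.73)² = 0.002705.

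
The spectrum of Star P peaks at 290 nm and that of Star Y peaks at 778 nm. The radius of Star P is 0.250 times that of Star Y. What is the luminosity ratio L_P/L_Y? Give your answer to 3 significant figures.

3.24

Wien's law gives T ∝ 1/λ_max, so T_P/T_Y = λ_Y/λ_P = 778/290 = 2.683.
Then L ∝ R²T⁴ gives L_P/L_Y = (0.250)² × (2.683)⁴ = 0.06250 × 51.80 = 3.237.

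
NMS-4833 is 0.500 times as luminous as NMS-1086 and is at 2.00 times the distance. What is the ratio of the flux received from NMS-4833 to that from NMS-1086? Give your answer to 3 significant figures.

F = L/(4πd²), so F_NMS-4833/F_NMS-1086 = (L_NMS-4833/L_NMS-1086) / (d_NMS-4833/d_NMS-1086)²
= 0.500 / (2.00)² = 0.500 / 4.000 = 0.1250.

0.125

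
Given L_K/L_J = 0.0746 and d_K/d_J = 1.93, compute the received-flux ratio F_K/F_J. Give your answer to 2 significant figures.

F = L/(4πd²), so F_K/F_J = (L_K/L_J) / (d_K/d_J)²
= 0.0746 / (1.93)² = 0.0746 / 3.725 = 0.02003.

0.020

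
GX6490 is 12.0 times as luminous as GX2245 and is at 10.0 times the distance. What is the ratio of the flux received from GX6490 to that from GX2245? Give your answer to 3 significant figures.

F = L/(4πd²), so F_GX6490/F_GX2245 = (L_GX6490/L_GX2245) / (d_GX6490/d_GX2245)²
= 12.0 / (10.0)² = 12.0 / 100.0 = 0.1200.

0.120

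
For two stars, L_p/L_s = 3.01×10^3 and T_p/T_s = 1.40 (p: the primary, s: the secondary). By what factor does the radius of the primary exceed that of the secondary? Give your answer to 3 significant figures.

L ∝ R²T⁴ gives R ∝ √L / T², so
R_p/R_s = √(3.01×10^3) / (1.40)² = 54.86 / 1.960 = 27.99.

28.0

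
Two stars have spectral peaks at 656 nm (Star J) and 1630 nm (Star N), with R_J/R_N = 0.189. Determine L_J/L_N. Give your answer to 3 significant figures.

Wien's law gives T ∝ 1/λ_max, so T_J/T_N = λ_N/λ_J = 1630/656 = 2.485.
Then L ∝ R²T⁴ gives L_J/L_N = (0.189)² × (2.485)⁴ = 0.03572 × 38.12 = 1.362.

1.36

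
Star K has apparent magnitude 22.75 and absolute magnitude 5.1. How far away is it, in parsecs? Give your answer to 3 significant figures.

m − M = 5 log₁₀(d/10 pc)
22.75 − (5.1) = 17.65 = 5 log₁₀(d/10)
d = 10 × 10^(17.65/5) = 10 × 10^3.530 = 3.388×10^4 pc.

3.39×10^4 pc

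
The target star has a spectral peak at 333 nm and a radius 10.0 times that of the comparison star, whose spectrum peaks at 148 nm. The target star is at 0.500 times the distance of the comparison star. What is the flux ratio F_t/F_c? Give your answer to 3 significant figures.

Wien's law: T_t/T_c = λ_c/λ_t = 148/333 = 0.4444.
L_t/L_c = (R_t/R_c)²(T_t/T_c)⁴ = (10.0)²(0.4444)⁴ = 3.902.
F_t/F_c = (L_t/L_c)/(d_t/d_c)² = 3.902/(0.500)² = 15.61.

15.6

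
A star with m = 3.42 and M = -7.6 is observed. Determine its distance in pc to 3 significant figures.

1.60×10^3 pc

m − M = 5 log₁₀(d/10 pc)
3.42 − (-7.6) = 11.02 = 5 log₁₀(d/10)
d = 10 × 10^(11.02/5) = 10 × 10^2.204 = 1600 pc.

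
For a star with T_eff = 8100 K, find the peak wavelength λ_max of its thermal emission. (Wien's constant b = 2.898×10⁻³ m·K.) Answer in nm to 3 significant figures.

λ_max = b/T = 2.898×10⁻³ / 8100 = 3.58×10^-7 m = 357.8 nm.

358 nm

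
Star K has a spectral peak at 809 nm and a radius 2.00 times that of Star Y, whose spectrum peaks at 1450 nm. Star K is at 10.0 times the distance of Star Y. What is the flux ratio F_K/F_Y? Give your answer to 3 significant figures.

0.413

Wien's law: T_K/T_Y = λ_Y/λ_K = 1450/809 = 1.792.
L_K/L_Y = (R_K/R_Y)²(T_K/T_Y)⁴ = (2.00)²(1.792)⁴ = 41.28.
F_K/F_Y = (L_K/L_Y)/(d_K/d_Y)² = 41.28/(10.0)² = 0.4128.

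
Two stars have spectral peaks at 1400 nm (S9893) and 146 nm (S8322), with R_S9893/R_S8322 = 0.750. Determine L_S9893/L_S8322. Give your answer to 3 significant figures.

Wien's law gives T ∝ 1/λ_max, so T_S9893/T_S8322 = λ_S8322/λ_S9893 = 146/1400 = 0.1043.
Then L ∝ R²T⁴ gives L_S9893/L_S8322 = (0.750)² × (0.1043)⁴ = 0.5625 × 1.183×10^-4 = 6.653×10^-5.

6.65×10^-5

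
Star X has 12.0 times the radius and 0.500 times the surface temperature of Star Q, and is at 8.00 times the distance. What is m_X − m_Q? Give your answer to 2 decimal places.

L_X/L_Q = (12.0)²(0.500)⁴ = 9.000.
F_X/F_Q = (L_X/L_Q)/(d_X/d_Q)² = 9.000/64.00 = 0.1406.
m_X − m_Q = −2.5 log₁₀(0.1406) = 2.13.

2.13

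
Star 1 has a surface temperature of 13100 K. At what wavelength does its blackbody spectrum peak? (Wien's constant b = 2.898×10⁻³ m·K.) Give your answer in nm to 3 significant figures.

λ_max = b/T = 2.898×10⁻³ / 13100 = 2.21×10^-7 m = 221.2 nm.

221 nm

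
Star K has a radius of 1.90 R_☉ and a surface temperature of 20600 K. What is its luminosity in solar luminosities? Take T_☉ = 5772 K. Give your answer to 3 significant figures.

586 solar luminosities

L/L_☉ = (R/R_☉)² (T/T_☉)⁴ = (1.90)² × (20600/5772)⁴
       = 3.610 × (3.569)⁴ = 3.610 × 162.2 = 585.7.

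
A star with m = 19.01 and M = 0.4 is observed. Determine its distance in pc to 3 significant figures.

5.27×10^4 pc

m − M = 5 log₁₀(d/10 pc)
19.01 − (0.4) = 18.61 = 5 log₁₀(d/10)
d = 10 × 10^(18.61/5) = 10 × 10^3.722 = 5.272×10^4 pc.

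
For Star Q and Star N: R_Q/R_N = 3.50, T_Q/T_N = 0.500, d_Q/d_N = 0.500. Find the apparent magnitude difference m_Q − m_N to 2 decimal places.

-1.22

L_Q/L_N = (3.50)²(0.500)⁴ = 0.7656.
F_Q/F_N = (L_Q/L_N)/(d_Q/d_N)² = 0.7656/0.2500 = 3.062.
m_Q − m_N = −2.5 log₁₀(3.062) = -1.22.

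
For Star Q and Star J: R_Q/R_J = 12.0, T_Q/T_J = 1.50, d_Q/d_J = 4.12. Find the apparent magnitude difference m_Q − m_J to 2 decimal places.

-4.08

L_Q/L_J = (12.0)²(1.50)⁴ = 729.0.
F_Q/F_J = (L_Q/L_J)/(d_Q/d_J)² = 729.0/16.97 = 42.95.
m_Q − m_J = −2.5 log₁₀(42.95) = -4.08.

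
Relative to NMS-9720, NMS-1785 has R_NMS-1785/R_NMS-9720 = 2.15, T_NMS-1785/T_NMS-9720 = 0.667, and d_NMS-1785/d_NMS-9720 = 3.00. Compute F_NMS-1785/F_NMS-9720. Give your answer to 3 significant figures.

L_NMS-1785/L_NMS-9720 = (R_NMS-1785/R_NMS-9720)²(T_NMS-1785/T_NMS-9720)⁴ = (2.15)² × (0.667)⁴ = 0.9149.
F_NMS-1785/F_NMS-9720 = (L_NMS-1785/L_NMS-9720)/(d_NMS-1785/d_NMS-9720)² = 0.9149 / (3.00)² = 0.1017.

0.102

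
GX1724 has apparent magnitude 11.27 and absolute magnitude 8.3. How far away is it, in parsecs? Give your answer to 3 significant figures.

39.3 pc

m − M = 5 log₁₀(d/10 pc)
11.27 − (8.3) = 2.97 = 5 log₁₀(d/10)
d = 10 × 10^(2.97/5) = 10 × 10^0.594 = 39.26 pc.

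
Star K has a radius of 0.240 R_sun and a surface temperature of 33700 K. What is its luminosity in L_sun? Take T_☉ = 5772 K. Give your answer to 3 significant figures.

L/L_☉ = (R/R_☉)² (T/T_☉)⁴ = (0.240)² × (33700/5772)⁴
       = 0.05760 × (5.839)⁴ = 0.05760 × 1162 = 66.93.

66.9 L_sun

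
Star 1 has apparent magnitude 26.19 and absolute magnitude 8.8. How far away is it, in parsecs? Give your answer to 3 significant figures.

3.01×10^4 pc

m − M = 5 log₁₀(d/10 pc)
26.19 − (8.8) = 17.39 = 5 log₁₀(d/10)
d = 10 × 10^(17.39/5) = 10 × 10^3.478 = 3.006×10^4 pc.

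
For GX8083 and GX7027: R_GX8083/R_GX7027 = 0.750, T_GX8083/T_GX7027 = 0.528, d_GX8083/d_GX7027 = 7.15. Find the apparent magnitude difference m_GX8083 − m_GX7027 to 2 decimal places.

L_GX8083/L_GX7027 = (0.750)²(0.528)⁴ = 0.04372.
F_GX8083/F_GX7027 = (L_GX8083/L_GX7027)/(d_GX8083/d_GX7027)² = 0.04372/51.12 = 8.552×10^-4.
m_GX8083 − m_GX7027 = −2.5 log₁₀(8.552×10^-4) = 7.67.

7.67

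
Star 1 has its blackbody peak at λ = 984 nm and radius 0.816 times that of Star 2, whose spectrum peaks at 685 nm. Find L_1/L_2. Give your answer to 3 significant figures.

Wien's law gives T ∝ 1/λ_max, so T_1/T_2 = λ_2/λ_1 = 685/984 = 0.6961.
Then L ∝ R²T⁴ gives L_1/L_2 = (0.816)² × (0.6961)⁴ = 0.6659 × 0.2348 = 0.1564.

0.156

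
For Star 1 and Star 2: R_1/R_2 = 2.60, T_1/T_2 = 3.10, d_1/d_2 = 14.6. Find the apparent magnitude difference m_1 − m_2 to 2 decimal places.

L_1/L_2 = (2.60)²(3.10)⁴ = 624.3.
F_1/F_2 = (L_1/L_2)/(d_1/d_2)² = 624.3/213.2 = 2.929.
m_1 − m_2 = −2.5 log₁₀(2.929) = -1.17.

-1.17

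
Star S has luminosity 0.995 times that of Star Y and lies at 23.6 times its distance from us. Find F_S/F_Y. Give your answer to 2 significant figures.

F = L/(4πd²), so F_S/F_Y = (L_S/L_Y) / (d_S/d_Y)²
= 0.995 / (23.6)² = 0.995 / 557.0 = 0.001786.

0.0018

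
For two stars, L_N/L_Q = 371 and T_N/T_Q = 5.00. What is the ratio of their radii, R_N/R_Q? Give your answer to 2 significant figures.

L ∝ R²T⁴ gives R ∝ √L / T², so
R_N/R_Q = √(371) / (5.00)² = 19.26 / 25.00 = 0.7705.

0.77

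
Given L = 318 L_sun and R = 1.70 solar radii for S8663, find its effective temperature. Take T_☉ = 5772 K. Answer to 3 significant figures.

T/T_☉ = (L/L_☉)^(1/4) / (R/R_☉)^(1/2)
T = 5772 × (318)^(1/4) / √(1.70) = 5772 × 4.223 / 1.304 = 1.869×10^4 K.

1.87×10^4 K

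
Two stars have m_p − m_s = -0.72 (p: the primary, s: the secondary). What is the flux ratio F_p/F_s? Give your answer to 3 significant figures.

F_p/F_s = 10^(−(m_p − m_s)/2.5) = 10^(0.72/2.5) = 10^0.288 = 1.941.

1.94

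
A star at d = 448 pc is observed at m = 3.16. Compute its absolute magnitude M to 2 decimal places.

M = m − 5 log₁₀(d/10 pc) = 3.16 − 5 log₁₀(448/10)
  = 3.16 − 5 × 1.651 = 3.16 − 8.26 = -5.10.

-5.10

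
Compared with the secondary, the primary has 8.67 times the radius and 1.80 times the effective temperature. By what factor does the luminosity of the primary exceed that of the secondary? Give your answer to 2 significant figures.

7.9×10^2

From the Stefan–Boltzmann law, L ∝ R²T⁴, so
L_p/L_s = (R_p/R_s)² (T_p/T_s)⁴ = (8.67)² × (1.80)⁴ = 75.17 × 10.50 = 789.1.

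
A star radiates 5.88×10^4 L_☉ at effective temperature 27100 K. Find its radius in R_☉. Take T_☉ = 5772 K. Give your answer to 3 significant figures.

11.0 R_☉

R/R_☉ = √(L/L_☉) / (T/T_☉)² = √(5.88×10^4) / (4.695)²
       = 242.5 / 22.04 = 11.00.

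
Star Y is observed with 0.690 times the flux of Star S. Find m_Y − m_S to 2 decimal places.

m_Y − m_S = −2.5 log₁₀(F_Y/F_S) = −2.5 log₁₀(0.690) = −2.5 × (-0.161) = 0.403.

0.40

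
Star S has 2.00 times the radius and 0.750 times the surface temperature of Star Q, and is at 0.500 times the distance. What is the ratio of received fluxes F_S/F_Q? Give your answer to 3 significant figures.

5.06

L_S/L_Q = (R_S/R_Q)²(T_S/T_Q)⁴ = (2.00)² × (0.750)⁴ = 1.266.
F_S/F_Q = (L_S/L_Q)/(d_S/d_Q)² = 1.266 / (0.500)² = 5.062.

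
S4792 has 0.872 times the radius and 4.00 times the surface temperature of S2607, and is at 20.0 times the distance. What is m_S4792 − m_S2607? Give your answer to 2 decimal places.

0.78

L_S4792/L_S2607 = (0.872)²(4.00)⁴ = 194.7.
F_S4792/F_S2607 = (L_S4792/L_S2607)/(d_S4792/d_S2607)² = 194.7/400.0 = 0.4866.
m_S4792 − m_S2607 = −2.5 log₁₀(0.4866) = 0.78.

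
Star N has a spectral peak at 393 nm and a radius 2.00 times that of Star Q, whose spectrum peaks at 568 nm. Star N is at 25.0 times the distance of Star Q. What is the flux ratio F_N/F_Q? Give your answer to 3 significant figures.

0.0279

Wien's law: T_N/T_Q = λ_Q/λ_N = 568/393 = 1.445.
L_N/L_Q = (R_N/R_Q)²(T_N/T_Q)⁴ = (2.00)²(1.445)⁴ = 17.45.
F_N/F_Q = (L_N/L_Q)/(d_N/d_Q)² = 17.45/(25.0)² = 0.02793.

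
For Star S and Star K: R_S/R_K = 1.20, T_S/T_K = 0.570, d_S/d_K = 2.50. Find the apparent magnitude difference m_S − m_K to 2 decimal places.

4.04

L_S/L_K = (1.20)²(0.570)⁴ = 0.1520.
F_S/F_K = (L_S/L_K)/(d_S/d_K)² = 0.1520/6.250 = 0.02432.
m_S − m_K = −2.5 log₁₀(0.02432) = 4.04.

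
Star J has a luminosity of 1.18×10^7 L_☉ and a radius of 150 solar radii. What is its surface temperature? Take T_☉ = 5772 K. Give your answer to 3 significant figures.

2.76×10^4 K

T/T_☉ = (L/L_☉)^(1/4) / (R/R_☉)^(1/2)
T = 5772 × (1.18×10^7)^(1/4) / √(150) = 5772 × 58.61 / 12.25 = 2.762×10^4 K.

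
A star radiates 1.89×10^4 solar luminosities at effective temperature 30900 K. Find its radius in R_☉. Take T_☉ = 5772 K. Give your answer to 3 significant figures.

R/R_☉ = √(L/L_☉) / (T/T_☉)² = √(1.89×10^4) / (5.353)²
       = 137.5 / 28.66 = 4.797.

4.80 R_☉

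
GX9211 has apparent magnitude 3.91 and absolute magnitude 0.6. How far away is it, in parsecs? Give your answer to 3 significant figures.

45.9 pc

m − M = 5 log₁₀(d/10 pc)
3.91 − (0.6) = 3.31 = 5 log₁₀(d/10)
d = 10 × 10^(3.31/5) = 10 × 10^0.662 = 45.92 pc.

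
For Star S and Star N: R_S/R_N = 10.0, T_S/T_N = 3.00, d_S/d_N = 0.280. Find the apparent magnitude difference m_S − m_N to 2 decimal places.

L_S/L_N = (10.0)²(3.00)⁴ = 8100.
F_S/F_N = (L_S/L_N)/(d_S/d_N)² = 8100/0.07840 = 1.033×10^5.
m_S − m_N = −2.5 log₁₀(1.033×10^5) = -12.54.

-12.54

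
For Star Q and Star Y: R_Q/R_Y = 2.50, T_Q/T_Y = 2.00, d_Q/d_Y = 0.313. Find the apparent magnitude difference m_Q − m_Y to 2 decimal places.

-7.52

L_Q/L_Y = (2.50)²(2.00)⁴ = 100.0.
F_Q/F_Y = (L_Q/L_Y)/(d_Q/d_Y)² = 100.0/0.09797 = 1021.
m_Q − m_Y = −2.5 log₁₀(1021) = -7.52.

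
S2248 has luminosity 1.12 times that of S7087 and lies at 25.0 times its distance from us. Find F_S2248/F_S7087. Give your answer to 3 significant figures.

0.00179

F = L/(4πd²), so F_S2248/F_S7087 = (L_S2248/L_S7087) / (d_S2248/d_S7087)²
= 1.12 / (25.0)² = 1.12 / 625.0 = 0.001792.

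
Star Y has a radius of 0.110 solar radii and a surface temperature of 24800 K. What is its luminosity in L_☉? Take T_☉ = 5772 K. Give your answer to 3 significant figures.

L/L_☉ = (R/R_☉)² (T/T_☉)⁴ = (0.110)² × (24800/5772)⁴
       = 0.01210 × (4.297)⁴ = 0.01210 × 340.8 = 4.124.

4.12 L_☉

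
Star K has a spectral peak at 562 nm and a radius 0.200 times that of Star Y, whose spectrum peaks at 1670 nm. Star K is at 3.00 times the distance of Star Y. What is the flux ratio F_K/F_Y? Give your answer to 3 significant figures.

0.347

Wien's law: T_K/T_Y = λ_Y/λ_K = 1670/562 = 2.972.
L_K/L_Y = (R_K/R_Y)²(T_K/T_Y)⁴ = (0.200)²(2.972)⁴ = 3.119.
F_K/F_Y = (L_K/L_Y)/(d_K/d_Y)² = 3.119/(3.00)² = 0.3465.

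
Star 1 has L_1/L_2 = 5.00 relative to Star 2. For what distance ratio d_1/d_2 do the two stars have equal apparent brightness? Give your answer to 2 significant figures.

2.2

Equal flux requires L_1/d_1² = L_2/d_2², so d_1/d_2 = √(L_1/L_2)
= √(5.00) = 2.236.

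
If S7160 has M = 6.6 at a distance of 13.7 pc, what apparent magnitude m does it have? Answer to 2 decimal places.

m = M + 5 log₁₀(d/10 pc) = 6.6 + 5 log₁₀(13.7/10)
  = 6.6 + 5 × 0.137 = 6.6 + 0.68 = 7.28.

7.28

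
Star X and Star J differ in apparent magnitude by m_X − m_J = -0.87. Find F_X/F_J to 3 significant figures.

F_X/F_J = 10^(−(m_X − m_J)/2.5) = 10^(0.87/2.5) = 10^0.348 = 2.228.

2.23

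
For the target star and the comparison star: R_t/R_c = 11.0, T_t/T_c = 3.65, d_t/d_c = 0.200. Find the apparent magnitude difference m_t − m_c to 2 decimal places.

L_t/L_c = (11.0)²(3.65)⁴ = 2.148×10^4.
F_t/F_c = (L_t/L_c)/(d_t/d_c)² = 2.148×10^4/0.04000 = 5.369×10^5.
m_t − m_c = −2.5 log₁₀(5.369×10^5) = -14.32.

-14.32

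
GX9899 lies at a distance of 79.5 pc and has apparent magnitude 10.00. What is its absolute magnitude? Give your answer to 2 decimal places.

5.50

M = m − 5 log₁₀(d/10 pc) = 10.00 − 5 log₁₀(79.5/10)
  = 10.00 − 5 × 0.900 = 10.00 − 4.50 = 5.50.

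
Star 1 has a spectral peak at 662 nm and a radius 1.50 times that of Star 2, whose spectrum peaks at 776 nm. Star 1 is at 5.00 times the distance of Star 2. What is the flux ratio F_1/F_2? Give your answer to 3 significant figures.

Wien's law: T_1/T_2 = λ_2/λ_1 = 776/662 = 1.172.
L_1/L_2 = (R_1/R_2)²(T_1/T_2)⁴ = (1.50)²(1.172)⁴ = 4.248.
F_1/F_2 = (L_1/L_2)/(d_1/d_2)² = 4.248/(5.00)² = 0.1699.

0.170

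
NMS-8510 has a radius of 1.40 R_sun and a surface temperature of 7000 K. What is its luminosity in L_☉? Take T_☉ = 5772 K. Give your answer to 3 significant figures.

4.24 L_☉

L/L_☉ = (R/R_☉)² (T/T_☉)⁴ = (1.40)² × (7000/5772)⁴
       = 1.960 × (1.213)⁴ = 1.960 × 2.163 = 4.240.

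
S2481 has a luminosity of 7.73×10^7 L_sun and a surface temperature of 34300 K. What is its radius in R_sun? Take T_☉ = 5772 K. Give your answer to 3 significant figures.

249 R_sun

R/R_☉ = √(L/L_☉) / (T/T_☉)² = √(7.73×10^7) / (5.942)²
       = 8792 / 35.31 = 249.0.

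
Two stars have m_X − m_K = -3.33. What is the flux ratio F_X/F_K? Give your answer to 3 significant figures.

21.5

F_X/F_K = 10^(−(m_X − m_K)/2.5) = 10^(3.33/2.5) = 10^1.332 = 21.48.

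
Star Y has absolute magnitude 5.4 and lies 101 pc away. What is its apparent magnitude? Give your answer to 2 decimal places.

m = M + 5 log₁₀(d/10 pc) = 5.4 + 5 log₁₀(101/10)
  = 5.4 + 5 × 1.004 = 5.4 + 5.02 = 10.42.

10.42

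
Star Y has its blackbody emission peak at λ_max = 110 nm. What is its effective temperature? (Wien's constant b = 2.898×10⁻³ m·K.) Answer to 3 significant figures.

T = b/λ_max = 2.898×10⁻³ / (110×10⁻⁹) = 2.635×10^4 K.

2.63×10^4 K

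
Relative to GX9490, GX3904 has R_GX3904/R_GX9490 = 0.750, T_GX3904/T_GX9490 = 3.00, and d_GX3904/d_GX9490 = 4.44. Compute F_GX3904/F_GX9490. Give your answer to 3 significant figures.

2.31

L_GX3904/L_GX9490 = (R_GX3904/R_GX9490)²(T_GX3904/T_GX9490)⁴ = (0.750)² × (3.00)⁴ = 45.56.
F_GX3904/F_GX9490 = (L_GX3904/L_GX9490)/(d_GX3904/d_GX9490)² = 45.56 / (4.44)² = 2.311.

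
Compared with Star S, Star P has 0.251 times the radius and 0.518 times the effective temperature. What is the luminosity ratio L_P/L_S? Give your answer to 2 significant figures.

0.0045

From the Stefan–Boltzmann law, L ∝ R²T⁴, so
L_P/L_S = (R_P/R_S)² (T_P/T_S)⁴ = (0.251)² × (0.518)⁴ = 0.06300 × 0.07200 = 0.004536.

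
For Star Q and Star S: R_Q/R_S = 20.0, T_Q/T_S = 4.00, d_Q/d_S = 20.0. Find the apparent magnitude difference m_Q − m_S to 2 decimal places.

L_Q/L_S = (20.0)²(4.00)⁴ = 1.024×10^5.
F_Q/F_S = (L_Q/L_S)/(d_Q/d_S)² = 1.024×10^5/400.0 = 256.0.
m_Q − m_S = −2.5 log₁₀(256.0) = -6.02.

-6.02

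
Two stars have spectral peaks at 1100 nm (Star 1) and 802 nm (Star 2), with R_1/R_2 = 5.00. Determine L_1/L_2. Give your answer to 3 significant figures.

7.06

Wien's law gives T ∝ 1/λ_max, so T_1/T_2 = λ_2/λ_1 = 802/1100 = 0.7291.
Then L ∝ R²T⁴ gives L_1/L_2 = (5.00)² × (0.7291)⁴ = 25.00 × 0.2826 = 7.064.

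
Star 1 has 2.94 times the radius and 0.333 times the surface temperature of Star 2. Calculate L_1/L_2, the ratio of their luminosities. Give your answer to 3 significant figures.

From the Stefan–Boltzmann law, L ∝ R²T⁴, so
L_1/L_2 = (R_1/R_2)² (T_1/T_2)⁴ = (2.94)² × (0.333)⁴ = 8.644 × 0.01230 = 0.1063.

0.106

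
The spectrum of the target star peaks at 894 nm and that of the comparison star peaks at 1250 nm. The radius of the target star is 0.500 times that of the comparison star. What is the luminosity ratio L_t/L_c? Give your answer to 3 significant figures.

0.955

Wien's law gives T ∝ 1/λ_max, so T_t/T_c = λ_c/λ_t = 1250/894 = 1.398.
Then L ∝ R²T⁴ gives L_t/L_c = (0.500)² × (1.398)⁴ = 0.2500 × 3.822 = 0.9555.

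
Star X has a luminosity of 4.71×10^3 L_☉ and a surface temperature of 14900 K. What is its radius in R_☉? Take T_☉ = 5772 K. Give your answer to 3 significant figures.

10.3 R_☉

R/R_☉ = √(L/L_☉) / (T/T_☉)² = √(4.71×10^3) / (2.581)²
       = 68.63 / 6.664 = 10.30.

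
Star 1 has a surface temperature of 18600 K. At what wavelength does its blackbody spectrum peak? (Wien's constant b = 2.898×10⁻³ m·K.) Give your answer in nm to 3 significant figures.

156 nm

λ_max = b/T = 2.898×10⁻³ / 18600 = 1.56×10^-7 m = 155.8 nm.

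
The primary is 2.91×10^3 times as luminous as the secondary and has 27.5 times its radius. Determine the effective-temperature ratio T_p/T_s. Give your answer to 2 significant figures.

1.4

L ∝ R²T⁴ gives T ∝ (L/R²)^(1/4), so
T_p/T_s = (2.91×10^3 / 27.5²)^(1/4) = (3.848)^(1/4) = 1.401.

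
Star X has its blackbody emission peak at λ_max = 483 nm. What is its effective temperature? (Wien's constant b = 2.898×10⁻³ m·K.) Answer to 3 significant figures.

T = b/λ_max = 2.898×10⁻³ / (483×10⁻⁹) = 6000 K.

6.00×10^3 K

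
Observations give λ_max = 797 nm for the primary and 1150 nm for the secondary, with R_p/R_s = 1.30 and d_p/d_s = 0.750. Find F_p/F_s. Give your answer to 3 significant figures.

13.0

Wien's law: T_p/T_s = λ_s/λ_p = 1150/797 = 1.443.
L_p/L_s = (R_p/R_s)²(T_p/T_s)⁴ = (1.30)²(1.443)⁴ = 7.326.
F_p/F_s = (L_p/L_s)/(d_p/d_s)² = 7.326/(0.750)² = 13.02.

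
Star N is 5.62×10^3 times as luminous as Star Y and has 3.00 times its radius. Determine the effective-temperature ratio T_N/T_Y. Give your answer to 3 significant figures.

5.00

L ∝ R²T⁴ gives T ∝ (L/R²)^(1/4), so
T_N/T_Y = (5.62×10^3 / 3.00²)^(1/4) = (624.4)^(1/4) = 4.999.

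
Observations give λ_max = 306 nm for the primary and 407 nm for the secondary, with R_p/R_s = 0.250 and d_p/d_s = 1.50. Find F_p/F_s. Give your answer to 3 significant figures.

0.0869

Wien's law: T_p/T_s = λ_s/λ_p = 407/306 = 1.330.
L_p/L_s = (R_p/R_s)²(T_p/T_s)⁴ = (0.250)²(1.330)⁴ = 0.1956.
F_p/F_s = (L_p/L_s)/(d_p/d_s)² = 0.1956/(1.50)² = 0.08693.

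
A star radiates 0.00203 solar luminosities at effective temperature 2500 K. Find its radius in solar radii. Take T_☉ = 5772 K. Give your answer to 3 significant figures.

0.240 solar radii

R/R_☉ = √(L/L_☉) / (T/T_☉)² = √(0.00203) / (0.4331)²
       = 0.04506 / 0.1876 = 0.2402.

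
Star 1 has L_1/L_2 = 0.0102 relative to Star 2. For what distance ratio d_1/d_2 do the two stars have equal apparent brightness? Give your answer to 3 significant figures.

0.101

Equal flux requires L_1/d_1² = L_2/d_2², so d_1/d_2 = √(L_1/L_2)
= √(0.0102) = 0.1010.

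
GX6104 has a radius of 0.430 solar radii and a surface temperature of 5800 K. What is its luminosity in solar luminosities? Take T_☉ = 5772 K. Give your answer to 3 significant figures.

0.189 solar luminosities

L/L_☉ = (R/R_☉)² (T/T_☉)⁴ = (0.430)² × (5800/5772)⁴
       = 0.1849 × (1.005)⁴ = 0.1849 × 1.020 = 0.1885.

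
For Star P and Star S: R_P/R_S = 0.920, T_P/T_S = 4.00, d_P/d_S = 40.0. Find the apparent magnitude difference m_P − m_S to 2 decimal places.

2.17

L_P/L_S = (0.920)²(4.00)⁴ = 216.7.
F_P/F_S = (L_P/L_S)/(d_P/d_S)² = 216.7/1600 = 0.1354.
m_P − m_S = −2.5 log₁₀(0.1354) = 2.17.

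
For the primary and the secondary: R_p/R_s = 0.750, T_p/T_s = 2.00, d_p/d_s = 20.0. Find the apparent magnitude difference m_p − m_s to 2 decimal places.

4.12

L_p/L_s = (0.750)²(2.00)⁴ = 9.000.
F_p/F_s = (L_p/L_s)/(d_p/d_s)² = 9.000/400.0 = 0.02250.
m_p − m_s = −2.5 log₁₀(0.02250) = 4.12.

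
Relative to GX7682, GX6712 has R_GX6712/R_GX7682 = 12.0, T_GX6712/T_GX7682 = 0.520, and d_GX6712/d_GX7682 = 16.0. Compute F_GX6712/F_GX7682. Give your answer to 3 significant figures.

0.0411

L_GX6712/L_GX7682 = (R_GX6712/R_GX7682)²(T_GX6712/T_GX7682)⁴ = (12.0)² × (0.520)⁴ = 10.53.
F_GX6712/F_GX7682 = (L_GX6712/L_GX7682)/(d_GX6712/d_GX7682)² = 10.53 / (16.0)² = 0.04113.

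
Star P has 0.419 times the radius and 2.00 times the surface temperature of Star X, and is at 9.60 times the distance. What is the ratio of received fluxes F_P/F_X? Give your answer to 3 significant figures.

0.0305

L_P/L_X = (R_P/R_X)²(T_P/T_X)⁴ = (0.419)² × (2.00)⁴ = 2.809.
F_P/F_X = (L_P/L_X)/(d_P/d_X)² = 2.809 / (9.60)² = 0.03048.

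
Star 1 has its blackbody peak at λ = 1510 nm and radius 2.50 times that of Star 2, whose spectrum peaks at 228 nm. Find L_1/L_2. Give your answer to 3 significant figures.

Wien's law gives T ∝ 1/λ_max, so T_1/T_2 = λ_2/λ_1 = 228/1510 = 0.1510.
Then L ∝ R²T⁴ gives L_1/L_2 = (2.50)² × (0.1510)⁴ = 6.250 × 5.198×10^-4 = 0.003249.

0.00325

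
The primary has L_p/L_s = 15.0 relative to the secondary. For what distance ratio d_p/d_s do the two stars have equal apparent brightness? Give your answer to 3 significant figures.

3.87

Equal flux requires L_p/d_p² = L_s/d_s², so d_p/d_s = √(L_p/L_s)
= √(15.0) = 3.873.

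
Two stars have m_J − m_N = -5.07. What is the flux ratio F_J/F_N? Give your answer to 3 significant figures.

107

F_J/F_N = 10^(−(m_J − m_N)/2.5) = 10^(5.07/2.5) = 10^2.028 = 106.7.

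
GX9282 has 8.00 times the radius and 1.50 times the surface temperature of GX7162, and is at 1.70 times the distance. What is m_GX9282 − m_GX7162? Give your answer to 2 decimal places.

L_GX9282/L_GX7162 = (8.00)²(1.50)⁴ = 324.0.
F_GX9282/F_GX7162 = (L_GX9282/L_GX7162)/(d_GX9282/d_GX7162)² = 324.0/2.890 = 112.1.
m_GX9282 − m_GX7162 = −2.5 log₁₀(112.1) = -5.12.

-5.12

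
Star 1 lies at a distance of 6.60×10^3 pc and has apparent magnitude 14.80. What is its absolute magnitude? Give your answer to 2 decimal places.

0.70

M = m − 5 log₁₀(d/10 pc) = 14.80 − 5 log₁₀(6.60×10^3/10)
  = 14.80 − 5 × 2.820 = 14.80 − 14.10 = 0.70.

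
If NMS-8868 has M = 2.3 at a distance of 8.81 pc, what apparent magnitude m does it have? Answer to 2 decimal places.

2.02

m = M + 5 log₁₀(d/10 pc) = 2.3 + 5 log₁₀(8.81/10)
  = 2.3 + 5 × -0.055 = 2.3 + -0.28 = 2.02.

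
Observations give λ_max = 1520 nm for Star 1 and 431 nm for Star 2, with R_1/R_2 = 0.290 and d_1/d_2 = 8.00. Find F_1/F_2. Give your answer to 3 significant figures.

8.49×10^-6

Wien's law: T_1/T_2 = λ_2/λ_1 = 431/1520 = 0.2836.
L_1/L_2 = (R_1/R_2)²(T_1/T_2)⁴ = (0.290)²(0.2836)⁴ = 5.437×10^-4.
F_1/F_2 = (L_1/L_2)/(d_1/d_2)² = 5.437×10^-4/(8.00)² = 8.495×10^-6.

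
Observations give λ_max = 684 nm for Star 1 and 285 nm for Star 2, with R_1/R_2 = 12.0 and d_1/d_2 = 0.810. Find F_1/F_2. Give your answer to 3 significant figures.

6.62

Wien's law: T_1/T_2 = λ_2/λ_1 = 285/684 = 0.4167.
L_1/L_2 = (R_1/R_2)²(T_1/T_2)⁴ = (12.0)²(0.4167)⁴ = 4.340.
F_1/F_2 = (L_1/L_2)/(d_1/d_2)² = 4.340/(0.810)² = 6.615.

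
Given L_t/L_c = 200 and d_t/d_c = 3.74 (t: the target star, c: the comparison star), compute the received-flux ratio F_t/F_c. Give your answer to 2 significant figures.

F = L/(4πd²), so F_t/F_c = (L_t/L_c) / (d_t/d_c)²
= 200 / (3.74)² = 200 / 13.99 = 14.30.

14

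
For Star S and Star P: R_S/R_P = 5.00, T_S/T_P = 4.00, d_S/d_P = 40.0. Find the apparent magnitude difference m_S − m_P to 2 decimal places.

-1.51

L_S/L_P = (5.00)²(4.00)⁴ = 6400.
F_S/F_P = (L_S/L_P)/(d_S/d_P)² = 6400/1600 = 4.000.
m_S − m_P = −2.5 log₁₀(4.000) = -1.51.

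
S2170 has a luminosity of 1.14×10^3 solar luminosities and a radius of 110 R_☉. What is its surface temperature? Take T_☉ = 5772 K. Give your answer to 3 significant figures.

3.20×10^3 K

T/T_☉ = (L/L_☉)^(1/4) / (R/R_☉)^(1/2)
T = 5772 × (1.14×10^3)^(1/4) / √(110) = 5772 × 5.811 / 10.49 = 3198 K.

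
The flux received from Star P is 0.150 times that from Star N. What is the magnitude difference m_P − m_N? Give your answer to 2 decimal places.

2.06

m_P − m_N = −2.5 log₁₀(F_P/F_N) = −2.5 log₁₀(0.150) = −2.5 × (-0.824) = 2.060.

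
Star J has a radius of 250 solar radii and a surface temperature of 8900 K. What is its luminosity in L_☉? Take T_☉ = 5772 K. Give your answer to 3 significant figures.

L/L_☉ = (R/R_☉)² (T/T_☉)⁴ = (250)² × (8900/5772)⁴
       = 6.250×10^4 × (1.542)⁴ = 6.250×10^4 × 5.653 = 3.533×10^5.

3.53×10^5 L_☉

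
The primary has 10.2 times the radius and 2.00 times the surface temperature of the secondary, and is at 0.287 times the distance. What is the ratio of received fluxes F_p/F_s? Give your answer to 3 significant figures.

2.02×10^4

L_p/L_s = (R_p/R_s)²(T_p/T_s)⁴ = (10.2)² × (2.00)⁴ = 1665.
F_p/F_s = (L_p/L_s)/(d_p/d_s)² = 1665 / (0.287)² = 2.021×10^4.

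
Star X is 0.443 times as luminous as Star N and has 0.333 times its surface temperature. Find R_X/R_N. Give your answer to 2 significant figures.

6.0

L ∝ R²T⁴ gives R ∝ √L / T², so
R_X/R_N = √(0.443) / (0.333)² = 0.6656 / 0.1109 = 6.002.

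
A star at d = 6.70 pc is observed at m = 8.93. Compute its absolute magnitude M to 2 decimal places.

9.80

M = m − 5 log₁₀(d/10 pc) = 8.93 − 5 log₁₀(6.70/10)
  = 8.93 − 5 × -0.174 = 8.93 − -0.87 = 9.80.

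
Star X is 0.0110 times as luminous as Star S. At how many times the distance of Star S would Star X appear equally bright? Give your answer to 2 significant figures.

Equal flux requires L_X/d_X² = L_S/d_S², so d_X/d_S = √(L_X/L_S)
= √(0.0110) = 0.1049.

0.10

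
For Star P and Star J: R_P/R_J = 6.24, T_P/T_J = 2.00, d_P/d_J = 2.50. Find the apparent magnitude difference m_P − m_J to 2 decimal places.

-5.00

L_P/L_J = (6.24)²(2.00)⁴ = 623.0.
F_P/F_J = (L_P/L_J)/(d_P/d_J)² = 623.0/6.250 = 99.68.
m_P − m_J = −2.5 log₁₀(99.68) = -5.00.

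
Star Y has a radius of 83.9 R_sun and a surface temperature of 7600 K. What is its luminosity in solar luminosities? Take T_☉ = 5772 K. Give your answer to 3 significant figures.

L/L_☉ = (R/R_☉)² (T/T_☉)⁴ = (83.9)² × (7600/5772)⁴
       = 7039 × (1.317)⁴ = 7039 × 3.006 = 2.116×10^4.

2.12×10^4 solar luminosities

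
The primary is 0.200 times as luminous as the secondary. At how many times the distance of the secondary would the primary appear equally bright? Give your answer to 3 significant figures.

0.447

Equal flux requires L_p/d_p² = L_s/d_s², so d_p/d_s = √(L_p/L_s)
= √(0.200) = 0.4472.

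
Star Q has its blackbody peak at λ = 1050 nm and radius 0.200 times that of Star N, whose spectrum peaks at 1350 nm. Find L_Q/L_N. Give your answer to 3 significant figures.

Wien's law gives T ∝ 1/λ_max, so T_Q/T_N = λ_N/λ_Q = 1350/1050 = 1.286.
Then L ∝ R²T⁴ gives L_Q/L_N = (0.200)² × (1.286)⁴ = 0.04000 × 2.733 = 0.1093.

0.109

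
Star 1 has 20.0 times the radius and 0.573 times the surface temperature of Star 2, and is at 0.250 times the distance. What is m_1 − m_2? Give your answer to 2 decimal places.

-7.10

L_1/L_2 = (20.0)²(0.573)⁴ = 43.12.
F_1/F_2 = (L_1/L_2)/(d_1/d_2)² = 43.12/0.06250 = 689.9.
m_1 − m_2 = −2.5 log₁₀(689.9) = -7.10.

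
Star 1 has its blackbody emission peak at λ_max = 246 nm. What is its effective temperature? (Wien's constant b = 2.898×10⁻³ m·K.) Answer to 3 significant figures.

T = b/λ_max = 2.898×10⁻³ / (246×10⁻⁹) = 1.178×10^4 K.

1.18×10^4 K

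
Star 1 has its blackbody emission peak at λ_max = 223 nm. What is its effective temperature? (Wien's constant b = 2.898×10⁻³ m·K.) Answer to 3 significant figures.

1.30×10^4 K

T = b/λ_max = 2.898×10⁻³ / (223×10⁻⁹) = 1.300×10^4 K.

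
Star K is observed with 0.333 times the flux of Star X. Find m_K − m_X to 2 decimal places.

m_K − m_X = −2.5 log₁₀(F_K/F_X) = −2.5 log₁₀(0.333) = −2.5 × (-0.478) = 1.194.

1.19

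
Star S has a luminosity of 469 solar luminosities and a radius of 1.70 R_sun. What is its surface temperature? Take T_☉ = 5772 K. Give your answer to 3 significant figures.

2.06×10^4 K

T/T_☉ = (L/L_☉)^(1/4) / (R/R_☉)^(1/2)
T = 5772 × (469)^(1/4) / √(1.70) = 5772 × 4.654 / 1.304 = 2.060×10^4 K.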